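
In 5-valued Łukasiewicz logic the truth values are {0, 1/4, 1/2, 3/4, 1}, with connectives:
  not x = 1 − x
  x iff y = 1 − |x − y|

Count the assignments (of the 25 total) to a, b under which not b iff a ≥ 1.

value 1: 5 assignments (counts)
value 3/4: 8 assignments
value 1/2: 6 assignments
value 1/4: 4 assignments
value 0: 2 assignments
So 5 of the 25 assignments meet the threshold.

5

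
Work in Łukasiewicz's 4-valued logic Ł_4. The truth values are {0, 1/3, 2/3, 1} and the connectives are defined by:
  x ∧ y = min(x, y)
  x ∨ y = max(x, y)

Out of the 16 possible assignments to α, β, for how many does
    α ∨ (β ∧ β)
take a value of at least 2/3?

12

α = 0, β = 0 ↦ 0  <
α = 0, β = 1/3 ↦ 1/3  <
α = 0, β = 2/3 ↦ 2/3  ≥
α = 0, β = 1 ↦ 1  ≥
α = 1/3, β = 0 ↦ 1/3  <
α = 1/3, β = 1/3 ↦ 1/3  <
α = 1/3, β = 2/3 ↦ 2/3  ≥
α = 1/3, β = 1 ↦ 1  ≥
α = 2/3, β = 0 ↦ 2/3  ≥
α = 2/3, β = 1/3 ↦ 2/3  ≥
α = 2/3, β = 2/3 ↦ 2/3  ≥
α = 2/3, β = 1 ↦ 1  ≥
α = 1, β = 0 ↦ 1  ≥
α = 1, β = 1/3 ↦ 1  ≥
α = 1, β = 2/3 ↦ 1  ≥
α = 1, β = 1 ↦ 1  ≥
So 12 of the 16 assignments meet the threshold.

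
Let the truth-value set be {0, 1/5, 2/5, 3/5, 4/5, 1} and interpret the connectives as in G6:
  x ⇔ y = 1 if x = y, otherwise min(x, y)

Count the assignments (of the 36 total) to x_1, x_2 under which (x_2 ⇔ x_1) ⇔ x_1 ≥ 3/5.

value 1: 16 assignments (counts)
value 4/5: 2 assignments (counts)
value 3/5: 3 assignments (counts)
value 2/5: 4 assignments
value 1/5: 5 assignments
value 0: 6 assignments
So 21 of the 36 assignments meet the threshold.

21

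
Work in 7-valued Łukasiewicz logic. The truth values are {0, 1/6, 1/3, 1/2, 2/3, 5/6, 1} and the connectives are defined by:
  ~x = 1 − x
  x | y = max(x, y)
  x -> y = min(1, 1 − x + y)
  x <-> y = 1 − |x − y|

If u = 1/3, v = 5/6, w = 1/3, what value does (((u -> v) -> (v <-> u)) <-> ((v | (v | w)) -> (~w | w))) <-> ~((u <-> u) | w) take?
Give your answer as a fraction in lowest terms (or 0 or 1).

u -> v = 1/3 -> 5/6 = 1
v <-> u = 5/6 <-> 1/3 = 1/2
(u -> v) -> (v <-> u) = 1 -> 1/2 = 1/2
v | w = 5/6 | 1/3 = 5/6
v | (v | w) = 5/6 | 5/6 = 5/6
~w = ~1/3 = 2/3
~w | w = 2/3 | 1/3 = 2/3
(v | (v | w)) -> (~w | w) = 5/6 -> 2/3 = 5/6
((u -> v) -> (v <-> u)) <-> ((v | (v | w)) -> (~w | w)) = 1/2 <-> 5/6 = 2/3
u <-> u = 1/3 <-> 1/3 = 1
(u <-> u) | w = 1 | 1/3 = 1
~((u <-> u) | w) = ~1 = 0
(((u -> v) -> (v <-> u)) <-> ((v | (v | w)) -> (~w | w))) <-> ~((u <-> u) | w) = 2/3 <-> 0 = 1/3

1/3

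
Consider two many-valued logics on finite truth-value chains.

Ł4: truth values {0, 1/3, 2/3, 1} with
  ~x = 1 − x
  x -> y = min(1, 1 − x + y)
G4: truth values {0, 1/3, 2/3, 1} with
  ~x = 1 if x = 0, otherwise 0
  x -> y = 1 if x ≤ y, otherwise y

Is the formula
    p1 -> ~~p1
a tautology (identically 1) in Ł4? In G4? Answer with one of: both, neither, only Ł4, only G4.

both

In Ł4: every assignment gives 1 — tautology.
In G4: every assignment gives 1 — tautology.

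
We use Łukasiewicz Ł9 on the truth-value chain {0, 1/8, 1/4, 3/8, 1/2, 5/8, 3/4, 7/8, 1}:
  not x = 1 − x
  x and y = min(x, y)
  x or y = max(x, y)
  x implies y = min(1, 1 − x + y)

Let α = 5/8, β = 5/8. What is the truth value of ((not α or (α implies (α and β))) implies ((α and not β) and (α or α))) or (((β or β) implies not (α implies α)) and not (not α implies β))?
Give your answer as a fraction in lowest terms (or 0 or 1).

not α = not 5/8 = 3/8
α and β = 5/8 and 5/8 = 5/8
α implies (α and β) = 5/8 implies 5/8 = 1
not α or (α implies (α and β)) = 3/8 or 1 = 1
not β = not 5/8 = 3/8
α and not β = 5/8 and 3/8 = 3/8
α or α = 5/8 or 5/8 = 5/8
(α and not β) and (α or α) = 3/8 and 5/8 = 3/8
(not α or (α implies (α and β))) implies ((α and not β) and (α or α)) = 1 implies 3/8 = 3/8
β or β = 5/8 or 5/8 = 5/8
α implies α = 5/8 implies 5/8 = 1
not (α implies α) = not 1 = 0
(β or β) implies not (α implies α) = 5/8 implies 0 = 3/8
not α = not 5/8 = 3/8
not α implies β = 3/8 implies 5/8 = 1
not (not α implies β) = not 1 = 0
((β or β) implies not (α implies α)) and not (not α implies β) = 3/8 and 0 = 0
((not α or (α implies (α and β))) implies ((α and not β) and (α or α))) or (((β or β) implies not (α implies α)) and not (not α implies β)) = 3/8 or 0 = 3/8

3/8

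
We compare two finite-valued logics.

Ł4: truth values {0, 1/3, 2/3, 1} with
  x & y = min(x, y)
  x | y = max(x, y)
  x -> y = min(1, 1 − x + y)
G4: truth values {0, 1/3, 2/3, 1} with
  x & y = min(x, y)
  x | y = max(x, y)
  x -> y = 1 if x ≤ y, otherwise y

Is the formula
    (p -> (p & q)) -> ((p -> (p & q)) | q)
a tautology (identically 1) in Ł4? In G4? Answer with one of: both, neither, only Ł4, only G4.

In Ł4: every assignment gives 1 — tautology.
In G4: every assignment gives 1 — tautology.

both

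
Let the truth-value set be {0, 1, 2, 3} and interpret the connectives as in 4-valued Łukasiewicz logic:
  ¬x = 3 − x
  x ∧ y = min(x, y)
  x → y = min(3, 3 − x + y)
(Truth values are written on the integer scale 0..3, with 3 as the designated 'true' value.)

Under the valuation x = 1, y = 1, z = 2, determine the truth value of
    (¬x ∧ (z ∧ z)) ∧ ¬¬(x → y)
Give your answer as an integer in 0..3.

¬x = ¬1 = 2
z ∧ z = 2 ∧ 2 = 2
¬x ∧ (z ∧ z) = 2 ∧ 2 = 2
x → y = 1 → 1 = 3
¬(x → y) = ¬3 = 0
¬¬(x → y) = ¬0 = 3
(¬x ∧ (z ∧ z)) ∧ ¬¬(x → y) = 2 ∧ 3 = 2

2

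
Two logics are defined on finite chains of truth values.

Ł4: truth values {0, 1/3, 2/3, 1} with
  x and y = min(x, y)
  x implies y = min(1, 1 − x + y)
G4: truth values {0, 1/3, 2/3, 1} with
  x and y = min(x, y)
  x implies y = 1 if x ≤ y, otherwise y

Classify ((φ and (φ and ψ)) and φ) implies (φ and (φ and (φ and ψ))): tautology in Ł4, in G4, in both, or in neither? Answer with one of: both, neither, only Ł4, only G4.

In Ł4: every assignment gives 1 — tautology.
In G4: every assignment gives 1 — tautology.

both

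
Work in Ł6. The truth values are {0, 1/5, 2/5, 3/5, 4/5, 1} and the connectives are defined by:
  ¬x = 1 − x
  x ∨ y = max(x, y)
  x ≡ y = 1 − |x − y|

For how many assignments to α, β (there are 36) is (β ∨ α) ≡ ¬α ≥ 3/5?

18

value 1: 3 assignments (counts)
value 4/5: 11 assignments (counts)
value 3/5: 4 assignments (counts)
value 2/5: 9 assignments
value 1/5: 2 assignments
value 0: 7 assignments
So 18 of the 36 assignments meet the threshold.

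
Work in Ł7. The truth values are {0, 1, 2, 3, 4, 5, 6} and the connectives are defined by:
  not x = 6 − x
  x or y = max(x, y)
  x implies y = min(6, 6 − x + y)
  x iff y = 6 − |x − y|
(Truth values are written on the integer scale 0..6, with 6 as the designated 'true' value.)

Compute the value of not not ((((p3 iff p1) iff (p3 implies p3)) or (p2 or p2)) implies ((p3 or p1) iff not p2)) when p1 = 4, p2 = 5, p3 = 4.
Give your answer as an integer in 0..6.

3

p3 iff p1 = 4 iff 4 = 6
p3 implies p3 = 4 implies 4 = 6
(p3 iff p1) iff (p3 implies p3) = 6 iff 6 = 6
p2 or p2 = 5 or 5 = 5
((p3 iff p1) iff (p3 implies p3)) or (p2 or p2) = 6 or 5 = 6
p3 or p1 = 4 or 4 = 4
not p2 = not 5 = 1
(p3 or p1) iff not p2 = 4 iff 1 = 3
(((p3 iff p1) iff (p3 implies p3)) or (p2 or p2)) implies ((p3 or p1) iff not p2) = 6 implies 3 = 3
not ((((p3 iff p1) iff (p3 implies p3)) or (p2 or p2)) implies ((p3 or p1) iff not p2)) = not 3 = 3
not not ((((p3 iff p1) iff (p3 implies p3)) or (p2 or p2)) implies ((p3 or p1) iff not p2)) = not 3 = 3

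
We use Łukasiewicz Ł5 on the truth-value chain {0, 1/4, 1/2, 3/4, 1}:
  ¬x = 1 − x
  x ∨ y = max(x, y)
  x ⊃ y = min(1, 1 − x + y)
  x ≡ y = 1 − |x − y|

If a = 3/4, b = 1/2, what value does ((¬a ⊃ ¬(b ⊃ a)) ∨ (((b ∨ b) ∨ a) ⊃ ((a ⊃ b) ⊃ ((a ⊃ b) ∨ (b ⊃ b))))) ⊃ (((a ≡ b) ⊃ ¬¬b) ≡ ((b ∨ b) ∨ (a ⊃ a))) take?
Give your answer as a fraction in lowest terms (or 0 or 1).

3/4

¬a = ¬3/4 = 1/4
b ⊃ a = 1/2 ⊃ 3/4 = 1
¬(b ⊃ a) = ¬1 = 0
¬a ⊃ ¬(b ⊃ a) = 1/4 ⊃ 0 = 3/4
b ∨ b = 1/2 ∨ 1/2 = 1/2
(b ∨ b) ∨ a = 1/2 ∨ 3/4 = 3/4
a ⊃ b = 3/4 ⊃ 1/2 = 3/4
a ⊃ b = 3/4 ⊃ 1/2 = 3/4
b ⊃ b = 1/2 ⊃ 1/2 = 1
(a ⊃ b) ∨ (b ⊃ b) = 3/4 ∨ 1 = 1
(a ⊃ b) ⊃ ((a ⊃ b) ∨ (b ⊃ b)) = 3/4 ⊃ 1 = 1
((b ∨ b) ∨ a) ⊃ ((a ⊃ b) ⊃ ((a ⊃ b) ∨ (b ⊃ b))) = 3/4 ⊃ 1 = 1
(¬a ⊃ ¬(b ⊃ a)) ∨ (((b ∨ b) ∨ a) ⊃ ((a ⊃ b) ⊃ ((a ⊃ b) ∨ (b ⊃ b)))) = 3/4 ∨ 1 = 1
a ≡ b = 3/4 ≡ 1/2 = 3/4
¬b = ¬1/2 = 1/2
¬¬b = ¬1/2 = 1/2
(a ≡ b) ⊃ ¬¬b = 3/4 ⊃ 1/2 = 3/4
b ∨ b = 1/2 ∨ 1/2 = 1/2
a ⊃ a = 3/4 ⊃ 3/4 = 1
(b ∨ b) ∨ (a ⊃ a) = 1/2 ∨ 1 = 1
((a ≡ b) ⊃ ¬¬b) ≡ ((b ∨ b) ∨ (a ⊃ a)) = 3/4 ≡ 1 = 3/4
((¬a ⊃ ¬(b ⊃ a)) ∨ (((b ∨ b) ∨ a) ⊃ ((a ⊃ b) ⊃ ((a ⊃ b) ∨ (b ⊃ b))))) ⊃ (((a ≡ b) ⊃ ¬¬b) ≡ ((b ∨ b) ∨ (a ⊃ a))) = 1 ⊃ 3/4 = 3/4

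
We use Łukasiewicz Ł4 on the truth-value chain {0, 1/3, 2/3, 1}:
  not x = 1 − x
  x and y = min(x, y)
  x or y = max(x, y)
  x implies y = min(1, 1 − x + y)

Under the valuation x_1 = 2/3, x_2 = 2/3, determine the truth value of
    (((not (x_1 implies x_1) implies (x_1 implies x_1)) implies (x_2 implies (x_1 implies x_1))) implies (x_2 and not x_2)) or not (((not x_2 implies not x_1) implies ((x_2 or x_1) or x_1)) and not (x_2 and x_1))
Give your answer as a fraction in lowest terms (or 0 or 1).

x_1 implies x_1 = 2/3 implies 2/3 = 1
not (x_1 implies x_1) = not 1 = 0
x_1 implies x_1 = 2/3 implies 2/3 = 1
not (x_1 implies x_1) implies (x_1 implies x_1) = 0 implies 1 = 1
x_1 implies x_1 = 2/3 implies 2/3 = 1
x_2 implies (x_1 implies x_1) = 2/3 implies 1 = 1
(not (x_1 implies x_1) implies (x_1 implies x_1)) implies (x_2 implies (x_1 implies x_1)) = 1 implies 1 = 1
not x_2 = not 2/3 = 1/3
x_2 and not x_2 = 2/3 and 1/3 = 1/3
((not (x_1 implies x_1) implies (x_1 implies x_1)) implies (x_2 implies (x_1 implies x_1))) implies (x_2 and not x_2) = 1 implies 1/3 = 1/3
not x_2 = not 2/3 = 1/3
not x_1 = not 2/3 = 1/3
not x_2 implies not x_1 = 1/3 implies 1/3 = 1
x_2 or x_1 = 2/3 or 2/3 = 2/3
(x_2 or x_1) or x_1 = 2/3 or 2/3 = 2/3
(not x_2 implies not x_1) implies ((x_2 or x_1) or x_1) = 1 implies 2/3 = 2/3
x_2 and x_1 = 2/3 and 2/3 = 2/3
not (x_2 and x_1) = not 2/3 = 1/3
((not x_2 implies not x_1) implies ((x_2 or x_1) or x_1)) and not (x_2 and x_1) = 2/3 and 1/3 = 1/3
not (((not x_2 implies not x_1) implies ((x_2 or x_1) or x_1)) and not (x_2 and x_1)) = not 1/3 = 2/3
(((not (x_1 implies x_1) implies (x_1 implies x_1)) implies (x_2 implies (x_1 implies x_1))) implies (x_2 and not x_2)) or not (((not x_2 implies not x_1) implies ((x_2 or x_1) or x_1)) and not (x_2 and x_1)) = 1/3 or 2/3 = 2/3

2/3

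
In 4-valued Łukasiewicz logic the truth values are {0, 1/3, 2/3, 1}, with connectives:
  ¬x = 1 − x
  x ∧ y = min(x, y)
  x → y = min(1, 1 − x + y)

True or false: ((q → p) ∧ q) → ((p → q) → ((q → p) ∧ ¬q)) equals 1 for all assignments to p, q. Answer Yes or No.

Counterexample: take p = 1/3, q = 2/3.
q → p = 2/3 → 1/3 = 2/3
(q → p) ∧ q = 2/3 ∧ 2/3 = 2/3
p → q = 1/3 → 2/3 = 1
q → p = 2/3 → 1/3 = 2/3
¬q = ¬2/3 = 1/3
(q → p) ∧ ¬q = 2/3 ∧ 1/3 = 1/3
(p → q) → ((q → p) ∧ ¬q) = 1 → 1/3 = 1/3
((q → p) ∧ q) → ((p → q) → ((q → p) ∧ ¬q)) = 2/3 → 1/3 = 2/3
This gives 2/3 ≠ 1.

No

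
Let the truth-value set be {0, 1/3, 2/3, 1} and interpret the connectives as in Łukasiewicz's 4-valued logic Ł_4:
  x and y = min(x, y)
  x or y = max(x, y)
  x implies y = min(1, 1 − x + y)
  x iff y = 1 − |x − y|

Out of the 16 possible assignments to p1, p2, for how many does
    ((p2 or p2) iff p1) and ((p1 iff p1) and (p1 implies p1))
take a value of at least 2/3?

p1 = 0, p2 = 0 ↦ 1  ≥
p1 = 0, p2 = 1/3 ↦ 2/3  ≥
p1 = 0, p2 = 2/3 ↦ 1/3  <
p1 = 0, p2 = 1 ↦ 0  <
p1 = 1/3, p2 = 0 ↦ 2/3  ≥
p1 = 1/3, p2 = 1/3 ↦ 1  ≥
p1 = 1/3, p2 = 2/3 ↦ 2/3  ≥
p1 = 1/3, p2 = 1 ↦ 1/3  <
p1 = 2/3, p2 = 0 ↦ 1/3  <
p1 = 2/3, p2 = 1/3 ↦ 2/3  ≥
p1 = 2/3, p2 = 2/3 ↦ 1  ≥
p1 = 2/3, p2 = 1 ↦ 2/3  ≥
p1 = 1, p2 = 0 ↦ 0  <
p1 = 1, p2 = 1/3 ↦ 1/3  <
p1 = 1, p2 = 2/3 ↦ 2/3  ≥
p1 = 1, p2 = 1 ↦ 1  ≥
So 10 of the 16 assignments meet the threshold.

10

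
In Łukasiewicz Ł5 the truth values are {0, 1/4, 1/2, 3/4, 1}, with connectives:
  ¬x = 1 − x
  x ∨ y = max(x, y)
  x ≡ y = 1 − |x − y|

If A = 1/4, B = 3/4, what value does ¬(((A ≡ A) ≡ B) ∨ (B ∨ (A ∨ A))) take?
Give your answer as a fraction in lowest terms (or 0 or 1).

1/4

A ≡ A = 1/4 ≡ 1/4 = 1
(A ≡ A) ≡ B = 1 ≡ 3/4 = 3/4
A ∨ A = 1/4 ∨ 1/4 = 1/4
B ∨ (A ∨ A) = 3/4 ∨ 1/4 = 3/4
((A ≡ A) ≡ B) ∨ (B ∨ (A ∨ A)) = 3/4 ∨ 3/4 = 3/4
¬(((A ≡ A) ≡ B) ∨ (B ∨ (A ∨ A))) = ¬3/4 = 1/4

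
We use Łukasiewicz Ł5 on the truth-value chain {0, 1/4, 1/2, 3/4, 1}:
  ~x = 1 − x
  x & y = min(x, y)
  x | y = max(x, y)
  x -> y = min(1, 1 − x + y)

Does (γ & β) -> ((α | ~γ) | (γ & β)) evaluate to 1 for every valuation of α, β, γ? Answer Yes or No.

At α = 1/2, β = 1/2, γ = 1/2, for instance:
γ & β = 1/2 & 1/2 = 1/2
~γ = ~1/2 = 1/2
α | ~γ = 1/2 | 1/2 = 1/2
(α | ~γ) | (γ & β) = 1/2 | 1/2 = 1/2
(γ & β) -> ((α | ~γ) | (γ & β)) = 1/2 -> 1/2 = 1
and checking the remaining 124 assignments likewise gives ≥ 1 in every case.

Yes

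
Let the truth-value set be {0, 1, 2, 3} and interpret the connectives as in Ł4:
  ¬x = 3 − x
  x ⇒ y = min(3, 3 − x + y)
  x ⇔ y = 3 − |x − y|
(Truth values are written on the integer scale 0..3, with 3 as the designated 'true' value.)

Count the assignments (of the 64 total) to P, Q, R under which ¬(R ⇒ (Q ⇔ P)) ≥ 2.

value 3: 2 assignments (counts)
value 2: 6 assignments (counts)
value 1: 12 assignments
value 0: 44 assignments
So 8 of the 64 assignments meet the threshold.

8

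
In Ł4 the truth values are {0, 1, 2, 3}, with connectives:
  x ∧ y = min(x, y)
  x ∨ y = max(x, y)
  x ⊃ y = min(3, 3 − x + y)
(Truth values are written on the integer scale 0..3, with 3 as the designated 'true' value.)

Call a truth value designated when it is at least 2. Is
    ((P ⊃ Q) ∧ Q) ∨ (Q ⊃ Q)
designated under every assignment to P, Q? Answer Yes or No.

Yes

P = 0, Q = 0 ↦ 3
P = 0, Q = 1 ↦ 3
P = 0, Q = 2 ↦ 3
P = 0, Q = 3 ↦ 3
P = 1, Q = 0 ↦ 3
P = 1, Q = 1 ↦ 3
P = 1, Q = 2 ↦ 3
P = 1, Q = 3 ↦ 3
P = 2, Q = 0 ↦ 3
P = 2, Q = 1 ↦ 3
P = 2, Q = 2 ↦ 3
P = 2, Q = 3 ↦ 3
P = 3, Q = 0 ↦ 3
P = 3, Q = 1 ↦ 3
P = 3, Q = 2 ↦ 3
P = 3, Q = 3 ↦ 3
Every assignment gives a value ≥ 2.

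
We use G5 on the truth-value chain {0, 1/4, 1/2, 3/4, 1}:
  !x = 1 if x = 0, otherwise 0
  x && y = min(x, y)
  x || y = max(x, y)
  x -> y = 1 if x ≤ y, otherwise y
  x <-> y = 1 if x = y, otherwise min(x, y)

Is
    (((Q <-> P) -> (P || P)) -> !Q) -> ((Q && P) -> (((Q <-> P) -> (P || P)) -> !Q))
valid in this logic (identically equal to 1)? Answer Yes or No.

Yes

At P = 1, Q = 1/4, for instance:
Q <-> P = 1/4 <-> 1 = 1/4
P || P = 1 || 1 = 1
(Q <-> P) -> (P || P) = 1/4 -> 1 = 1
!Q = !1/4 = 0
((Q <-> P) -> (P || P)) -> !Q = 1 -> 0 = 0
Q && P = 1/4 && 1 = 1/4
(Q && P) -> (((Q <-> P) -> (P || P)) -> !Q) = 1/4 -> 0 = 0
(((Q <-> P) -> (P || P)) -> !Q) -> ((Q && P) -> (((Q <-> P) -> (P || P)) -> !Q)) = 0 -> 0 = 1
and checking the remaining 24 assignments likewise gives ≥ 1 in every case.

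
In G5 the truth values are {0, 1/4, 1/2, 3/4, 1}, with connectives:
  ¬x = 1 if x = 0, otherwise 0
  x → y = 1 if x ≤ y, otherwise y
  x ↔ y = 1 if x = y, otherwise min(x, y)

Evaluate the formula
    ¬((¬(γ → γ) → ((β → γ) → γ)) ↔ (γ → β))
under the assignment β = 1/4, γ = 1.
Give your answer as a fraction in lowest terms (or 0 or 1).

0

γ → γ = 1 → 1 = 1
¬(γ → γ) = ¬1 = 0
β → γ = 1/4 → 1 = 1
(β → γ) → γ = 1 → 1 = 1
¬(γ → γ) → ((β → γ) → γ) = 0 → 1 = 1
γ → β = 1 → 1/4 = 1/4
(¬(γ → γ) → ((β → γ) → γ)) ↔ (γ → β) = 1 ↔ 1/4 = 1/4
¬((¬(γ → γ) → ((β → γ) → γ)) ↔ (γ → β)) = ¬1/4 = 0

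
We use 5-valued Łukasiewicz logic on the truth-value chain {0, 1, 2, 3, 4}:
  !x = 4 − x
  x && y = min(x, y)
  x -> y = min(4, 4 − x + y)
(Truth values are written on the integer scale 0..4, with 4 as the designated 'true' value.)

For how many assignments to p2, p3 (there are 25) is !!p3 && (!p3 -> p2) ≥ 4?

value 4: 5 assignments (counts)
value 3: 5 assignments
value 2: 5 assignments
value 1: 5 assignments
value 0: 5 assignments
So 5 of the 25 assignments meet the threshold.

5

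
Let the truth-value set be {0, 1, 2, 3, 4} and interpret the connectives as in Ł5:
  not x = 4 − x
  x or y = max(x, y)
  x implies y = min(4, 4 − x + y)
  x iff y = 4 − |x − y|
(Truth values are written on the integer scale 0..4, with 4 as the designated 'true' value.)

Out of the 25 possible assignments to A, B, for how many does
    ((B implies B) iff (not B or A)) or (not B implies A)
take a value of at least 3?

24

value 4: 19 assignments (counts)
value 3: 5 assignments (counts)
value 2: 1 assignment
So 24 of the 25 assignments meet the threshold.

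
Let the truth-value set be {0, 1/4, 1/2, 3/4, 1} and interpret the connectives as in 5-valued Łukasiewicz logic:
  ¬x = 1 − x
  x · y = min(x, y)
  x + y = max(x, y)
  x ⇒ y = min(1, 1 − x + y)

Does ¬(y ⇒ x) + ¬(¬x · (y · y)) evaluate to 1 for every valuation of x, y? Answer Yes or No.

No

Counterexample: take x = 0, y = 1/4.
y ⇒ x = 1/4 ⇒ 0 = 3/4
¬(y ⇒ x) = ¬3/4 = 1/4
¬x = ¬0 = 1
y · y = 1/4 · 1/4 = 1/4
¬x · (y · y) = 1 · 1/4 = 1/4
¬(¬x · (y · y)) = ¬1/4 = 3/4
¬(y ⇒ x) + ¬(¬x · (y · y)) = 1/4 + 3/4 = 3/4
This gives 3/4 ≠ 1.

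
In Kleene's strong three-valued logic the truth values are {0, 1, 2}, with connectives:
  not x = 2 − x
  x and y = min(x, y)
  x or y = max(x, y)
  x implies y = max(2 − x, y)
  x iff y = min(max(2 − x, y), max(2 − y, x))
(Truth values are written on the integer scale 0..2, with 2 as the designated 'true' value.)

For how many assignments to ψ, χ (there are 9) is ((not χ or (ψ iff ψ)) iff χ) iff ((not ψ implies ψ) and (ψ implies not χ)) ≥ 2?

ψ = 0, χ = 0 ↦ 2  ≥
ψ = 0, χ = 1 ↦ 1  <
ψ = 0, χ = 2 ↦ 0  <
ψ = 1, χ = 0 ↦ 1  <
ψ = 1, χ = 1 ↦ 1  <
ψ = 1, χ = 2 ↦ 1  <
ψ = 2, χ = 0 ↦ 0  <
ψ = 2, χ = 1 ↦ 1  <
ψ = 2, χ = 2 ↦ 0  <
So 1 of the 9 assignments meets the threshold.

1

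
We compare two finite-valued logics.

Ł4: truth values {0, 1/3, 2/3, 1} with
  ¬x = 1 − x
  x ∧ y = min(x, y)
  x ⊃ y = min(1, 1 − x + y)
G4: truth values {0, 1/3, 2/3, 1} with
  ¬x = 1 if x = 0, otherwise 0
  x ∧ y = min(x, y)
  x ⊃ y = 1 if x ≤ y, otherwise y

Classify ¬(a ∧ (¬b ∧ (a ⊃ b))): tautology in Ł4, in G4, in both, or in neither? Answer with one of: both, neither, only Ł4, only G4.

In Ł4: at a = 1/3, b = 0 the value is 2/3 — not a tautology.
In G4: every assignment gives 1 — tautology.

only G4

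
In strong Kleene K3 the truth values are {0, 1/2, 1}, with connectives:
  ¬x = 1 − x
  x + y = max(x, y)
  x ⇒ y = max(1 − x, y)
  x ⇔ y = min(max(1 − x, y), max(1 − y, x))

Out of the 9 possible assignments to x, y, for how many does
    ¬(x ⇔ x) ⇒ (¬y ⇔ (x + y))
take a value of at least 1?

x = 0, y = 0 ↦ 1  ≥
x = 0, y = 1/2 ↦ 1  ≥
x = 0, y = 1 ↦ 1  ≥
x = 1/2, y = 0 ↦ 1/2  <
x = 1/2, y = 1/2 ↦ 1/2  <
x = 1/2, y = 1 ↦ 1/2  <
x = 1, y = 0 ↦ 1  ≥
x = 1, y = 1/2 ↦ 1  ≥
x = 1, y = 1 ↦ 1  ≥
So 6 of the 9 assignments meet the threshold.

6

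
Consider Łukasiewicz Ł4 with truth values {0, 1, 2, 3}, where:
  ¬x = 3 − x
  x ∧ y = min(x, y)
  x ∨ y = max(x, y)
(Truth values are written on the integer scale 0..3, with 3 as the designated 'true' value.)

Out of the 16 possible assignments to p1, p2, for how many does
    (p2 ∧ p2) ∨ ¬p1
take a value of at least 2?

p1 = 0, p2 = 0 ↦ 3  ≥
p1 = 0, p2 = 1 ↦ 3  ≥
p1 = 0, p2 = 2 ↦ 3  ≥
p1 = 0, p2 = 3 ↦ 3  ≥
p1 = 1, p2 = 0 ↦ 2  ≥
p1 = 1, p2 = 1 ↦ 2  ≥
p1 = 1, p2 = 2 ↦ 2  ≥
p1 = 1, p2 = 3 ↦ 3  ≥
p1 = 2, p2 = 0 ↦ 1  <
p1 = 2, p2 = 1 ↦ 1  <
p1 = 2, p2 = 2 ↦ 2  ≥
p1 = 2, p2 = 3 ↦ 3  ≥
p1 = 3, p2 = 0 ↦ 0  <
p1 = 3, p2 = 1 ↦ 1  <
p1 = 3, p2 = 2 ↦ 2  ≥
p1 = 3, p2 = 3 ↦ 3  ≥
So 12 of the 16 assignments meet the threshold.

12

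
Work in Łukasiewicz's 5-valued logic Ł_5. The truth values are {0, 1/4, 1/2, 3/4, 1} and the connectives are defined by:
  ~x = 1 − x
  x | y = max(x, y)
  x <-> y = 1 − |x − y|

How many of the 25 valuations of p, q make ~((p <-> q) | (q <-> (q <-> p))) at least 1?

value 1: 1 assignment (counts)
value 3/4: 1 assignment
value 1/2: 3 assignments
value 1/4: 9 assignments
value 0: 11 assignments
So 1 of the 25 assignments meets the threshold.

1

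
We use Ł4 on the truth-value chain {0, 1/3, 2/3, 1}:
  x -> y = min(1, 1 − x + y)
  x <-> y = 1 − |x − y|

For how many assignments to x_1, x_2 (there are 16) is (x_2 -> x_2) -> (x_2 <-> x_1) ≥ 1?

x_1 = 0, x_2 = 0 ↦ 1  ≥
x_1 = 0, x_2 = 1/3 ↦ 2/3  <
x_1 = 0, x_2 = 2/3 ↦ 1/3  <
x_1 = 0, x_2 = 1 ↦ 0  <
x_1 = 1/3, x_2 = 0 ↦ 2/3  <
x_1 = 1/3, x_2 = 1/3 ↦ 1  ≥
x_1 = 1/3, x_2 = 2/3 ↦ 2/3  <
x_1 = 1/3, x_2 = 1 ↦ 1/3  <
x_1 = 2/3, x_2 = 0 ↦ 1/3  <
x_1 = 2/3, x_2 = 1/3 ↦ 2/3  <
x_1 = 2/3, x_2 = 2/3 ↦ 1  ≥
x_1 = 2/3, x_2 = 1 ↦ 2/3  <
x_1 = 1, x_2 = 0 ↦ 0  <
x_1 = 1, x_2 = 1/3 ↦ 1/3  <
x_1 = 1, x_2 = 2/3 ↦ 2/3  <
x_1 = 1, x_2 = 1 ↦ 1  ≥
So 4 of the 16 assignments meet the threshold.

4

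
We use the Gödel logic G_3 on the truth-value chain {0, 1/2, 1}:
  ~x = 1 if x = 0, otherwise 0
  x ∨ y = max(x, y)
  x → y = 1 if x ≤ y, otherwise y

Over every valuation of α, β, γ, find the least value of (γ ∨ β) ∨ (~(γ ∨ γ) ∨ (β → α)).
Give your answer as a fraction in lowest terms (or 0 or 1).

Take α = 0, β = 1/2, γ = 1/2:
γ ∨ β = 1/2 ∨ 1/2 = 1/2
γ ∨ γ = 1/2 ∨ 1/2 = 1/2
~(γ ∨ γ) = ~1/2 = 0
β → α = 1/2 → 0 = 0
~(γ ∨ γ) ∨ (β → α) = 0 ∨ 0 = 0
(γ ∨ β) ∨ (~(γ ∨ γ) ∨ (β → α)) = 1/2 ∨ 0 = 1/2
No assignment yields a value below 1/2, so this is the minimum.

1/2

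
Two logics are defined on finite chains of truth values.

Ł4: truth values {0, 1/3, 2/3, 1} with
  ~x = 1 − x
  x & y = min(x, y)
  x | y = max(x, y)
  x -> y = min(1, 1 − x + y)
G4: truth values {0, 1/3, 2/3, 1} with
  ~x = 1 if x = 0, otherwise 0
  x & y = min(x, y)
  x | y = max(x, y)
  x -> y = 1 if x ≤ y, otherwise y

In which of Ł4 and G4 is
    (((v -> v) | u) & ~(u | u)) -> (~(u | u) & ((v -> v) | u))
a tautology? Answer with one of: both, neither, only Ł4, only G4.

In Ł4: every assignment gives 1 — tautology.
In G4: every assignment gives 1 — tautology.

both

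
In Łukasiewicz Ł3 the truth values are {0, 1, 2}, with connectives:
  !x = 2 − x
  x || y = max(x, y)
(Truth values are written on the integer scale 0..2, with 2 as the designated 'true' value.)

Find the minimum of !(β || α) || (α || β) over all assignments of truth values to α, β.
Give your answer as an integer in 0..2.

Take α = 0, β = 1:
β || α = 1 || 0 = 1
!(β || α) = !1 = 1
α || β = 0 || 1 = 1
!(β || α) || (α || β) = 1 || 1 = 1
No assignment yields a value below 1, so this is the minimum.

1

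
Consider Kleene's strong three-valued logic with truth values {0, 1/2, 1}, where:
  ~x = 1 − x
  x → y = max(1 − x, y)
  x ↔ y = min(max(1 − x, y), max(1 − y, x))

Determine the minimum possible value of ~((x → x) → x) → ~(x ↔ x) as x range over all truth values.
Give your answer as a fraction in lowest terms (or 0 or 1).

Take x = 0:
x → x = 0 → 0 = 1
(x → x) → x = 1 → 0 = 0
~((x → x) → x) = ~0 = 1
x ↔ x = 0 ↔ 0 = 1
~(x ↔ x) = ~1 = 0
~((x → x) → x) → ~(x ↔ x) = 1 → 0 = 0
No assignment yields a value below 0, so this is the minimum.

0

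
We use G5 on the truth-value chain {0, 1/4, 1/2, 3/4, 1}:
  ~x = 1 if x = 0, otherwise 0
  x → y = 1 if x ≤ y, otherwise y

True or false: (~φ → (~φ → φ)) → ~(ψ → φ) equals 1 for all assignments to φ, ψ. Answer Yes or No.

Counterexample: take φ = 1/4, ψ = 0.
~φ = ~1/4 = 0
~φ = ~1/4 = 0
~φ → φ = 0 → 1/4 = 1
~φ → (~φ → φ) = 0 → 1 = 1
ψ → φ = 0 → 1/4 = 1
~(ψ → φ) = ~1 = 0
(~φ → (~φ → φ)) → ~(ψ → φ) = 1 → 0 = 0
This gives 0 ≠ 1.

No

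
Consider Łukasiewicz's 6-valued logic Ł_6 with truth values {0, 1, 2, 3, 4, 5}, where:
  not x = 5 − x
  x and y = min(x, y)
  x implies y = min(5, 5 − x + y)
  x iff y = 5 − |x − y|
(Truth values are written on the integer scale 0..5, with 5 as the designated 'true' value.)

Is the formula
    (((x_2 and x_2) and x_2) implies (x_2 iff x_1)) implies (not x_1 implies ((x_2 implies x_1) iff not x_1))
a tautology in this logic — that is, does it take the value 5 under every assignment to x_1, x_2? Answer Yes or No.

No

Counterexample: take x_1 = 0, x_2 = 1.
x_2 and x_2 = 1 and 1 = 1
(x_2 and x_2) and x_2 = 1 and 1 = 1
x_2 iff x_1 = 1 iff 0 = 4
((x_2 and x_2) and x_2) implies (x_2 iff x_1) = 1 implies 4 = 5
not x_1 = not 0 = 5
x_2 implies x_1 = 1 implies 0 = 4
not x_1 = not 0 = 5
(x_2 implies x_1) iff not x_1 = 4 iff 5 = 4
not x_1 implies ((x_2 implies x_1) iff not x_1) = 5 implies 4 = 4
(((x_2 and x_2) and x_2) implies (x_2 iff x_1)) implies (not x_1 implies ((x_2 implies x_1) iff not x_1)) = 5 implies 4 = 4
This gives 4 ≠ 5.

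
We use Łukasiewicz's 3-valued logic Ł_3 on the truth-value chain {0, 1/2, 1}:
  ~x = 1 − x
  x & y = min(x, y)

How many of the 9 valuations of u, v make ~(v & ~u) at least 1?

u = 0, v = 0 ↦ 1  ≥
u = 0, v = 1/2 ↦ 1/2  <
u = 0, v = 1 ↦ 0  <
u = 1/2, v = 0 ↦ 1  ≥
u = 1/2, v = 1/2 ↦ 1/2  <
u = 1/2, v = 1 ↦ 1/2  <
u = 1, v = 0 ↦ 1  ≥
u = 1, v = 1/2 ↦ 1  ≥
u = 1, v = 1 ↦ 1  ≥
So 5 of the 9 assignments meet the threshold.

5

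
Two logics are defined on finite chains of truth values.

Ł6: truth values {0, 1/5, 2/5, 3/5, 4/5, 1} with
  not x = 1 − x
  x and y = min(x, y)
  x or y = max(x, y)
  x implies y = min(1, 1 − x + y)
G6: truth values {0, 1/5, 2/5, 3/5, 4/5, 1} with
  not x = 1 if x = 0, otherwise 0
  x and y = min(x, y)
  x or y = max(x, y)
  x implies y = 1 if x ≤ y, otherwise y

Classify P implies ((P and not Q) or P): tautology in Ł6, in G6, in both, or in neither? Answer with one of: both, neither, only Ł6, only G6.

both

In Ł6: every assignment gives 1 — tautology.
In G6: every assignment gives 1 — tautology.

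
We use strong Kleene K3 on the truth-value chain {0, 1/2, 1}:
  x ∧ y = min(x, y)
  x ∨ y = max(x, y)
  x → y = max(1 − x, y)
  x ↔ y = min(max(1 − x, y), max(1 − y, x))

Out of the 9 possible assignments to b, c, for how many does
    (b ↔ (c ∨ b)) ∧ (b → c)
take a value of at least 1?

2

b = 0, c = 0 ↦ 1  ≥
b = 0, c = 1/2 ↦ 1/2  <
b = 0, c = 1 ↦ 0  <
b = 1/2, c = 0 ↦ 1/2  <
b = 1/2, c = 1/2 ↦ 1/2  <
b = 1/2, c = 1 ↦ 1/2  <
b = 1, c = 0 ↦ 0  <
b = 1, c = 1/2 ↦ 1/2  <
b = 1, c = 1 ↦ 1  ≥
So 2 of the 9 assignments meet the threshold.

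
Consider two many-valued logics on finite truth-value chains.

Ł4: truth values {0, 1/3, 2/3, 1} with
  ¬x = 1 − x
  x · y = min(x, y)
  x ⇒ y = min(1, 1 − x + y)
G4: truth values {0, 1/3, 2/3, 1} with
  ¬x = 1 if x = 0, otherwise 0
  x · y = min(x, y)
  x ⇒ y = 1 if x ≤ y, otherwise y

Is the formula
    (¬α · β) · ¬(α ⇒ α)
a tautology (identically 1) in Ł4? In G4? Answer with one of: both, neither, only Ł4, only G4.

neither

In Ł4: at α = 0, β = 0 the value is 0 — not a tautology.
In G4: at α = 0, β = 0 the value is 0 — not a tautology.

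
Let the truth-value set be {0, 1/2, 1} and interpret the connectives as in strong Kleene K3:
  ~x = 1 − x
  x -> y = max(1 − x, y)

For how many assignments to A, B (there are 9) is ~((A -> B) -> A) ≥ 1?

3

A = 0, B = 0 ↦ 1  ≥
A = 0, B = 1/2 ↦ 1  ≥
A = 0, B = 1 ↦ 1  ≥
A = 1/2, B = 0 ↦ 1/2  <
A = 1/2, B = 1/2 ↦ 1/2  <
A = 1/2, B = 1 ↦ 1/2  <
A = 1, B = 0 ↦ 0  <
A = 1, B = 1/2 ↦ 0  <
A = 1, B = 1 ↦ 0  <
So 3 of the 9 assignments meet the threshold.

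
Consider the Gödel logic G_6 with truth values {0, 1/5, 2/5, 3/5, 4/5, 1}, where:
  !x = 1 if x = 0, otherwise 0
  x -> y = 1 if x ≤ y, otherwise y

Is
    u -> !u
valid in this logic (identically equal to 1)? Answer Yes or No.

No

Counterexample: take u = 1/5.
!u = !1/5 = 0
u -> !u = 1/5 -> 0 = 0
This gives 0 ≠ 1.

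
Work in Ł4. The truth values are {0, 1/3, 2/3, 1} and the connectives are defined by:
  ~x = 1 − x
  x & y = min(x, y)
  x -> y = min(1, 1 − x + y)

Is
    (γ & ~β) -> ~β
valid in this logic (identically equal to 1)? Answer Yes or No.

Yes

β = 0, γ = 0 ↦ 1
β = 0, γ = 1/3 ↦ 1
β = 0, γ = 2/3 ↦ 1
β = 0, γ = 1 ↦ 1
β = 1/3, γ = 0 ↦ 1
β = 1/3, γ = 1/3 ↦ 1
β = 1/3, γ = 2/3 ↦ 1
β = 1/3, γ = 1 ↦ 1
β = 2/3, γ = 0 ↦ 1
β = 2/3, γ = 1/3 ↦ 1
β = 2/3, γ = 2/3 ↦ 1
β = 2/3, γ = 1 ↦ 1
β = 1, γ = 0 ↦ 1
β = 1, γ = 1/3 ↦ 1
β = 1, γ = 2/3 ↦ 1
β = 1, γ = 1 ↦ 1
Every assignment gives a value ≥ 1.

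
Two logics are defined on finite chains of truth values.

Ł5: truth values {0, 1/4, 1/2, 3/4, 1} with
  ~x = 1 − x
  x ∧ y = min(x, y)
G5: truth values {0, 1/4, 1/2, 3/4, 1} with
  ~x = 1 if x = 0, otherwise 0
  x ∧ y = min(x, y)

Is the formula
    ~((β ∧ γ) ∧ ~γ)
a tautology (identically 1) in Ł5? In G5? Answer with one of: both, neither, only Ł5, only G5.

In Ł5: at β = 1/4, γ = 1/4 the value is 3/4 — not a tautology.
In G5: every assignment gives 1 — tautology.

only G5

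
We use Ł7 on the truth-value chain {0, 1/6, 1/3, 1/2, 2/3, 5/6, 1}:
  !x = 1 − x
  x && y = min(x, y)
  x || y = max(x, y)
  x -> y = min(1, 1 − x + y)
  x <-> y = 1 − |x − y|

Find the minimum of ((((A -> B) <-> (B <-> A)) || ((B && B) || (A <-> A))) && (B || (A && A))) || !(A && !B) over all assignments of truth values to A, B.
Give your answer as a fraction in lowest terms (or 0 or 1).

1/2

Take A = 1/2, B = 0:
A -> B = 1/2 -> 0 = 1/2
B <-> A = 0 <-> 1/2 = 1/2
(A -> B) <-> (B <-> A) = 1/2 <-> 1/2 = 1
B && B = 0 && 0 = 0
A <-> A = 1/2 <-> 1/2 = 1
(B && B) || (A <-> A) = 0 || 1 = 1
((A -> B) <-> (B <-> A)) || ((B && B) || (A <-> A)) = 1 || 1 = 1
A && A = 1/2 && 1/2 = 1/2
B || (A && A) = 0 || 1/2 = 1/2
(((A -> B) <-> (B <-> A)) || ((B && B) || (A <-> A))) && (B || (A && A)) = 1 && 1/2 = 1/2
!B = !0 = 1
A && !B = 1/2 && 1 = 1/2
!(A && !B) = !1/2 = 1/2
((((A -> B) <-> (B <-> A)) || ((B && B) || (A <-> A))) && (B || (A && A))) || !(A && !B) = 1/2 || 1/2 = 1/2
No assignment yields a value below 1/2, so this is the minimum.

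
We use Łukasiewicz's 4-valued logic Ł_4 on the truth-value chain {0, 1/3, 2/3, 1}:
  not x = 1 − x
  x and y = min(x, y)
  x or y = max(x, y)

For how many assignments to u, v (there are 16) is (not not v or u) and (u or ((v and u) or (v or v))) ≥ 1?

u = 0, v = 0 ↦ 0  <
u = 0, v = 1/3 ↦ 1/3  <
u = 0, v = 2/3 ↦ 2/3  <
u = 0, v = 1 ↦ 1  ≥
u = 1/3, v = 0 ↦ 1/3  <
u = 1/3, v = 1/3 ↦ 1/3  <
u = 1/3, v = 2/3 ↦ 2/3  <
u = 1/3, v = 1 ↦ 1  ≥
u = 2/3, v = 0 ↦ 2/3  <
u = 2/3, v = 1/3 ↦ 2/3  <
u = 2/3, v = 2/3 ↦ 2/3  <
u = 2/3, v = 1 ↦ 1  ≥
u = 1, v = 0 ↦ 1  ≥
u = 1, v = 1/3 ↦ 1  ≥
u = 1, v = 2/3 ↦ 1  ≥
u = 1, v = 1 ↦ 1  ≥
So 7 of the 16 assignments meet the threshold.

7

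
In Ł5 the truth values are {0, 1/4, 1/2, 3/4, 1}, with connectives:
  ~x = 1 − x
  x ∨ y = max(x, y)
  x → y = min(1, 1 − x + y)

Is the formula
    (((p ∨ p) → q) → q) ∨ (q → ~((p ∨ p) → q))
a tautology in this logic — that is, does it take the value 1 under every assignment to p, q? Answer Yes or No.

Counterexample: take p = 0, q = 1/4.
p ∨ p = 0 ∨ 0 = 0
(p ∨ p) → q = 0 → 1/4 = 1
((p ∨ p) → q) → q = 1 → 1/4 = 1/4
p ∨ p = 0 ∨ 0 = 0
(p ∨ p) → q = 0 → 1/4 = 1
~((p ∨ p) → q) = ~1 = 0
q → ~((p ∨ p) → q) = 1/4 → 0 = 3/4
(((p ∨ p) → q) → q) ∨ (q → ~((p ∨ p) → q)) = 1/4 ∨ 3/4 = 3/4
This gives 3/4 ≠ 1.

No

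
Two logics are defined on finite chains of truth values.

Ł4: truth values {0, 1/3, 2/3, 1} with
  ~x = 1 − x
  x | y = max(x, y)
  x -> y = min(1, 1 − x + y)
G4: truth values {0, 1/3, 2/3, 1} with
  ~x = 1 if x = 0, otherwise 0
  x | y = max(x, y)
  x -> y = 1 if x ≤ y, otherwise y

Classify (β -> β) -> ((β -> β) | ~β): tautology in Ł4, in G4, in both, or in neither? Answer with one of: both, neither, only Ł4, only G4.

both

In Ł4: every assignment gives 1 — tautology.
In G4: every assignment gives 1 — tautology.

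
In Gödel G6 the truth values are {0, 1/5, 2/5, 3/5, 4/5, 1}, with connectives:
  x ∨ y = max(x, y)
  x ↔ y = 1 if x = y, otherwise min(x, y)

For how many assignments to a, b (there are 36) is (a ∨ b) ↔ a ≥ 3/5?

24

value 1: 21 assignments (counts)
value 4/5: 1 assignment (counts)
value 3/5: 2 assignments (counts)
value 2/5: 3 assignments
value 1/5: 4 assignments
value 0: 5 assignments
So 24 of the 36 assignments meet the threshold.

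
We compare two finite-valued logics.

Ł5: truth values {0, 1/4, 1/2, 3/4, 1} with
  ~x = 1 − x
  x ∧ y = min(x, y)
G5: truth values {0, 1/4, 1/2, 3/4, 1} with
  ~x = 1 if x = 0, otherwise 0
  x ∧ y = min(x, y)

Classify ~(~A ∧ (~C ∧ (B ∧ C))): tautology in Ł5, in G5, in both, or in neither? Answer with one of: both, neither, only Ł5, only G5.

only G5

In Ł5: at A = 0, B = 1/4, C = 1/4 the value is 3/4 — not a tautology.
In G5: every assignment gives 1 — tautology.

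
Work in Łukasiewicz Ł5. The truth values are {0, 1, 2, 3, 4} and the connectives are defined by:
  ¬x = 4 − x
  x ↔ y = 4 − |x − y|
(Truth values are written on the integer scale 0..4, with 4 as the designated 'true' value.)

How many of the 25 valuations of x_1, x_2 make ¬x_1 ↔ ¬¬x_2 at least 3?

value 4: 5 assignments (counts)
value 3: 8 assignments (counts)
value 2: 6 assignments
value 1: 4 assignments
value 0: 2 assignments
So 13 of the 25 assignments meet the threshold.

13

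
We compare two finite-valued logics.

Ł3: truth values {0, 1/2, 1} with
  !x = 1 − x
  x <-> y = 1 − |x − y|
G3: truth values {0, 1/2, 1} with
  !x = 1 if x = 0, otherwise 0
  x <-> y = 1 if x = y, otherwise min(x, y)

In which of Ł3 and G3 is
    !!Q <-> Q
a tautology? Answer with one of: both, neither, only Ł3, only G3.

only Ł3

In Ł3: every assignment gives 1 — tautology.
In G3: at Q = 1/2 the value is 1/2 — not a tautology.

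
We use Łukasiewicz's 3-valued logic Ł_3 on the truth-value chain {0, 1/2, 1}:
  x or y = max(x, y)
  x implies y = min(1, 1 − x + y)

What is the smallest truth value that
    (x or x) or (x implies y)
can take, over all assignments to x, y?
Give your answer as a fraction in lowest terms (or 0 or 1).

Take x = 1/2, y = 0:
x or x = 1/2 or 1/2 = 1/2
x implies y = 1/2 implies 0 = 1/2
(x or x) or (x implies y) = 1/2 or 1/2 = 1/2
No assignment yields a value below 1/2, so this is the minimum.

1/2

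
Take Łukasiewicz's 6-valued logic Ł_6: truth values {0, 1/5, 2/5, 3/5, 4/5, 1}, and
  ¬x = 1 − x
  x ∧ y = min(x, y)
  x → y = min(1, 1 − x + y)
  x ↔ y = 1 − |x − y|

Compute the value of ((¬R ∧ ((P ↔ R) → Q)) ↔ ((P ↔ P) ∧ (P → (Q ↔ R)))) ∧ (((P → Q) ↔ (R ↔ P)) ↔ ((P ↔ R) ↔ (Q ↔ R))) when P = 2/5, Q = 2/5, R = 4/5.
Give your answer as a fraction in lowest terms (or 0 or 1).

¬R = ¬4/5 = 1/5
P ↔ R = 2/5 ↔ 4/5 = 3/5
(P ↔ R) → Q = 3/5 → 2/5 = 4/5
¬R ∧ ((P ↔ R) → Q) = 1/5 ∧ 4/5 = 1/5
P ↔ P = 2/5 ↔ 2/5 = 1
Q ↔ R = 2/5 ↔ 4/5 = 3/5
P → (Q ↔ R) = 2/5 → 3/5 = 1
(P ↔ P) ∧ (P → (Q ↔ R)) = 1 ∧ 1 = 1
(¬R ∧ ((P ↔ R) → Q)) ↔ ((P ↔ P) ∧ (P → (Q ↔ R))) = 1/5 ↔ 1 = 1/5
P → Q = 2/5 → 2/5 = 1
R ↔ P = 4/5 ↔ 2/5 = 3/5
(P → Q) ↔ (R ↔ P) = 1 ↔ 3/5 = 3/5
P ↔ R = 2/5 ↔ 4/5 = 3/5
Q ↔ R = 2/5 ↔ 4/5 = 3/5
(P ↔ R) ↔ (Q ↔ R) = 3/5 ↔ 3/5 = 1
((P → Q) ↔ (R ↔ P)) ↔ ((P ↔ R) ↔ (Q ↔ R)) = 3/5 ↔ 1 = 3/5
((¬R ∧ ((P ↔ R) → Q)) ↔ ((P ↔ P) ∧ (P → (Q ↔ R)))) ∧ (((P → Q) ↔ (R ↔ P)) ↔ ((P ↔ R) ↔ (Q ↔ R))) = 1/5 ∧ 3/5 = 1/5

1/5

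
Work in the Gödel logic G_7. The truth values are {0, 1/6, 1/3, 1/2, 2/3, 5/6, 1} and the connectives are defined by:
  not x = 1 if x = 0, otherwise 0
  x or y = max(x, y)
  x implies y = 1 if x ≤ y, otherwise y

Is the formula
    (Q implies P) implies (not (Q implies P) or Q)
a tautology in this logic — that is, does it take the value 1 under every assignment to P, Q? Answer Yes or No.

Counterexample: take P = 0, Q = 0.
Q implies P = 0 implies 0 = 1
Q implies P = 0 implies 0 = 1
not (Q implies P) = not 1 = 0
not (Q implies P) or Q = 0 or 0 = 0
(Q implies P) implies (not (Q implies P) or Q) = 1 implies 0 = 0
This gives 0 ≠ 1.

No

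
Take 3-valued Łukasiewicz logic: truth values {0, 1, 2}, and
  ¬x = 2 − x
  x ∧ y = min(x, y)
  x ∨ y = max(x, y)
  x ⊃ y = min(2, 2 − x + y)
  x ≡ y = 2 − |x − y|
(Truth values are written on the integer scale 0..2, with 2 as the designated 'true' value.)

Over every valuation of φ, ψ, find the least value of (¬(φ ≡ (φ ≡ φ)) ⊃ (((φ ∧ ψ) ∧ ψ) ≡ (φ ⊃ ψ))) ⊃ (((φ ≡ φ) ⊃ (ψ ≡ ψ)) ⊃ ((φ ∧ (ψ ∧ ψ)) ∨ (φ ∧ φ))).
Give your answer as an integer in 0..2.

1

Take φ = 1, ψ = 0:
φ ≡ φ = 1 ≡ 1 = 2
φ ≡ (φ ≡ φ) = 1 ≡ 2 = 1
¬(φ ≡ (φ ≡ φ)) = ¬1 = 1
φ ∧ ψ = 1 ∧ 0 = 0
(φ ∧ ψ) ∧ ψ = 0 ∧ 0 = 0
φ ⊃ ψ = 1 ⊃ 0 = 1
((φ ∧ ψ) ∧ ψ) ≡ (φ ⊃ ψ) = 0 ≡ 1 = 1
¬(φ ≡ (φ ≡ φ)) ⊃ (((φ ∧ ψ) ∧ ψ) ≡ (φ ⊃ ψ)) = 1 ⊃ 1 = 2
φ ≡ φ = 1 ≡ 1 = 2
ψ ≡ ψ = 0 ≡ 0 = 2
(φ ≡ φ) ⊃ (ψ ≡ ψ) = 2 ⊃ 2 = 2
ψ ∧ ψ = 0 ∧ 0 = 0
φ ∧ (ψ ∧ ψ) = 1 ∧ 0 = 0
φ ∧ φ = 1 ∧ 1 = 1
(φ ∧ (ψ ∧ ψ)) ∨ (φ ∧ φ) = 0 ∨ 1 = 1
((φ ≡ φ) ⊃ (ψ ≡ ψ)) ⊃ ((φ ∧ (ψ ∧ ψ)) ∨ (φ ∧ φ)) = 2 ⊃ 1 = 1
(¬(φ ≡ (φ ≡ φ)) ⊃ (((φ ∧ ψ) ∧ ψ) ≡ (φ ⊃ ψ))) ⊃ (((φ ≡ φ) ⊃ (ψ ≡ ψ)) ⊃ ((φ ∧ (ψ ∧ ψ)) ∨ (φ ∧ φ))) = 2 ⊃ 1 = 1
No assignment yields a value below 1, so this is the minimum.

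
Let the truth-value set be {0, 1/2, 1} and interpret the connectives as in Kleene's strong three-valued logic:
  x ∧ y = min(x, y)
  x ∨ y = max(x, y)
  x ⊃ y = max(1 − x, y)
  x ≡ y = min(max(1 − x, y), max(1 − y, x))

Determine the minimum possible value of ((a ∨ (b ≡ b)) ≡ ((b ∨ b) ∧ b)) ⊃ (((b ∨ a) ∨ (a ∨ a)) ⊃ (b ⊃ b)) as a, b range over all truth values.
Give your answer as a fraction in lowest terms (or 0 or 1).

Take a = 0, b = 1/2:
b ≡ b = 1/2 ≡ 1/2 = 1/2
a ∨ (b ≡ b) = 0 ∨ 1/2 = 1/2
b ∨ b = 1/2 ∨ 1/2 = 1/2
(b ∨ b) ∧ b = 1/2 ∧ 1/2 = 1/2
(a ∨ (b ≡ b)) ≡ ((b ∨ b) ∧ b) = 1/2 ≡ 1/2 = 1/2
b ∨ a = 1/2 ∨ 0 = 1/2
a ∨ a = 0 ∨ 0 = 0
(b ∨ a) ∨ (a ∨ a) = 1/2 ∨ 0 = 1/2
b ⊃ b = 1/2 ⊃ 1/2 = 1/2
((b ∨ a) ∨ (a ∨ a)) ⊃ (b ⊃ b) = 1/2 ⊃ 1/2 = 1/2
((a ∨ (b ≡ b)) ≡ ((b ∨ b) ∧ b)) ⊃ (((b ∨ a) ∨ (a ∨ a)) ⊃ (b ⊃ b)) = 1/2 ⊃ 1/2 = 1/2
No assignment yields a value below 1/2, so this is the minimum.

1/2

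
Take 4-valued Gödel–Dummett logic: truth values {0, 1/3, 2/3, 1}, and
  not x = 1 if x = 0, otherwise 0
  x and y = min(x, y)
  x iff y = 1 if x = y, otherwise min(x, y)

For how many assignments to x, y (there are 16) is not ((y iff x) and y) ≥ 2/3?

7

x = 0, y = 0 ↦ 1  ≥
x = 0, y = 1/3 ↦ 1  ≥
x = 0, y = 2/3 ↦ 1  ≥
x = 0, y = 1 ↦ 1  ≥
x = 1/3, y = 0 ↦ 1  ≥
x = 1/3, y = 1/3 ↦ 0  <
x = 1/3, y = 2/3 ↦ 0  <
x = 1/3, y = 1 ↦ 0  <
x = 2/3, y = 0 ↦ 1  ≥
x = 2/3, y = 1/3 ↦ 0  <
x = 2/3, y = 2/3 ↦ 0  <
x = 2/3, y = 1 ↦ 0  <
x = 1, y = 0 ↦ 1  ≥
x = 1, y = 1/3 ↦ 0  <
x = 1, y = 2/3 ↦ 0  <
x = 1, y = 1 ↦ 0  <
So 7 of the 16 assignments meet the threshold.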